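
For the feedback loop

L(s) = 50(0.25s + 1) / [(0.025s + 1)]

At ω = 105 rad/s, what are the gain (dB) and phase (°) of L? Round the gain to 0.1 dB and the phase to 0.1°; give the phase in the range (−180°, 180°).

At ω = 105 rad/s:
zero (1 + j105·0.25) = 1 + j26.25 → |·| ≈ 26.269, ∠ ≈ 87.82°
pole (1 + j105·0.025) = 1 + j2.625 → |·| ≈ 2.809, ∠ ≈ 69.15°
|L| = 50 · 26.269 / (2.809) ≈ 467.59
Gain = 20 log₁₀(467.59) ≈ 53.40 dB
∠L = (87.82°) − (69.15°) = 18.67°

53.4 dB, 18.7°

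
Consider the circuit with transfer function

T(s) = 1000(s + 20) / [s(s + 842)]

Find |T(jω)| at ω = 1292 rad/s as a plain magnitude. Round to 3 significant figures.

0.649

At s = jω = j1292:
zero (s+20): 20 + j1292 → |·| = √(20²+1292²) = √1669664 ≈ 1292.2, ∠ = arctan(1292/20) ≈ 89.11°
pole (s+842): 842 + j1292 → |·| = √(842²+1292²) = √2378228 ≈ 1542.2, ∠ = arctan(1292/842) ≈ 56.91°
pole at origin: |s| = 1292, ∠ = 90.00° (in denominator)
|T| = 1000 · 1292.2 / 1.9925e+06 ≈ 0.64853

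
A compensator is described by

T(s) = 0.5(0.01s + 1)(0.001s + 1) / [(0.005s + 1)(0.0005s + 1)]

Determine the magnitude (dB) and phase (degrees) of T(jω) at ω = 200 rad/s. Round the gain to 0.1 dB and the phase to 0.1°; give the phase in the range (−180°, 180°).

-1.9 dB, 24.0°

At ω = 200 rad/s:
zero (1 + j200·0.01) = 1 + j2 → |·| ≈ 2.2361, ∠ ≈ 63.43°
zero (1 + j200·0.001) = 1 + j0.2 → |·| ≈ 1.0198, ∠ ≈ 11.31°
pole (1 + j200·0.005) = 1 + j1 → |·| ≈ 1.4142, ∠ ≈ 45.00°
pole (1 + j200·0.0005) = 1 + j0.1 → |·| ≈ 1.005, ∠ ≈ 5.71°
|T| = 0.5 · 2.2361 · 1.0198 / (1.4142 · 1.005) ≈ 0.80223
Gain = 20 log₁₀(0.80223) ≈ -1.91 dB
∠T = (63.43° + 11.31°) − (45.00° + 5.71°) = 24.03°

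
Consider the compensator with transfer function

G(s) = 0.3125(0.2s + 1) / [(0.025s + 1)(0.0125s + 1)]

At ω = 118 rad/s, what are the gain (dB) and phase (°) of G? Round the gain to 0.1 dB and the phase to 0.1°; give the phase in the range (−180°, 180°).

2.5 dB, -39.6°

At ω = 118 rad/s:
zero (1 + j118·0.2) = 1 + j23.6 → |·| ≈ 23.621, ∠ ≈ 87.57°
pole (1 + j118·0.025) = 1 + j2.95 → |·| ≈ 3.1149, ∠ ≈ 71.27°
pole (1 + j118·0.0125) = 1 + j1.475 → |·| ≈ 1.782, ∠ ≈ 55.86°
|G| = 0.3125 · 23.621 / (3.1149 · 1.782) ≈ 1.3298
Gain = 20 log₁₀(1.3298) ≈ 2.48 dB
∠G = (87.57°) − (71.27° + 55.86°) = -39.56°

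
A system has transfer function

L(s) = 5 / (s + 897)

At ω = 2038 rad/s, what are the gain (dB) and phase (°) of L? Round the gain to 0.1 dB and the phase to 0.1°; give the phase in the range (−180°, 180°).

At s = jω = j2038:
pole (s+897): 897 + j2038 → |·| = √(897²+2038²) = √4958053 ≈ 2226.7, ∠ = arctan(2038/897) ≈ 66.24°
|L| = 5 / 2226.7 ≈ 0.0022455
Gain = 20 log₁₀(0.0022455) ≈ -52.97 dB
∠L = 0.00° − 66.24° = -66.24°

-53.0 dB, -66.2°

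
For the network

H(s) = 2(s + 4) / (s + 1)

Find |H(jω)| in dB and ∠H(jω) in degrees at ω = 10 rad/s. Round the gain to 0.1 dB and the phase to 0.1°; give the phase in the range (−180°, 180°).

At s = jω = j10:
zero (s+4): 4 + j10 → |·| = √(4²+10²) = √116 ≈ 10.77, ∠ = arctan(10/4) ≈ 68.20°
pole (s+1): 1 + j10 → |·| = √(1²+10²) = √101 ≈ 10.05, ∠ = arctan(10/1) ≈ 84.29°
|H| = 2 · 10.77 / 10.05 ≈ 2.1433
Gain = 20 log₁₀(2.1433) ≈ 6.62 dB
∠H = 68.20° − 84.29° = -16.09°

6.6 dB, -16.1°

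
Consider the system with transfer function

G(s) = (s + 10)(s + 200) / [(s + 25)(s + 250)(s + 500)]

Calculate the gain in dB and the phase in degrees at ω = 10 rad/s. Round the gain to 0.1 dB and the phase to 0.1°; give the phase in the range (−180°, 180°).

-61.5 dB, 22.6°

At s = jω = j10:
zero (s+10): 10 + j10 → |·| = √(10²+10²) = √200 ≈ 14.142, ∠ = arctan(10/10) ≈ 45.00°
zero (s+200): 200 + j10 → |·| = √(200²+10²) = √40100 ≈ 200.25, ∠ = arctan(10/200) ≈ 2.86°
pole (s+25): 25 + j10 → |·| = √(25²+10²) = √725 ≈ 26.926, ∠ = arctan(10/25) ≈ 21.80°
pole (s+250): 250 + j10 → |·| = √(250²+10²) = √62600 ≈ 250.2, ∠ = arctan(10/250) ≈ 2.29°
pole (s+500): 500 + j10 → |·| = √(500²+10²) = √250100 ≈ 500.1, ∠ = arctan(10/500) ≈ 1.15°
|G| = 1 · 2831.9 / 3.3691e+06 ≈ 0.00084055
Gain = 20 log₁₀(0.00084055) ≈ -61.51 dB
∠G = 47.86° − 25.24° = 22.62°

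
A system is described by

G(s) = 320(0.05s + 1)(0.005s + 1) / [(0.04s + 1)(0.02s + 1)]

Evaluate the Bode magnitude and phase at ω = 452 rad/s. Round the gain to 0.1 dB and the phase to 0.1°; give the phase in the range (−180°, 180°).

At ω = 452 rad/s:
zero (1 + j452·0.05) = 1 + j22.6 → |·| ≈ 22.622, ∠ ≈ 87.47°
zero (1 + j452·0.005) = 1 + j2.26 → |·| ≈ 2.4714, ∠ ≈ 66.13°
pole (1 + j452·0.04) = 1 + j18.08 → |·| ≈ 18.108, ∠ ≈ 86.83°
pole (1 + j452·0.02) = 1 + j9.04 → |·| ≈ 9.0951, ∠ ≈ 83.69°
|G| = 320 · 22.622 · 2.4714 / (18.108 · 9.0951) ≈ 108.63
Gain = 20 log₁₀(108.63) ≈ 40.72 dB
∠G = (87.47° + 66.13°) − (86.83° + 83.69°) = -16.92°

40.7 dB, -16.9°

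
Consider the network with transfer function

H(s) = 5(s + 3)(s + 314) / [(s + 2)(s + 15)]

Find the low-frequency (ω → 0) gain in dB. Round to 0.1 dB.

H(0) = 5·3·314 / (2·15) = 157
20 log₁₀(157) ≈ 43.92 dB

43.9 dB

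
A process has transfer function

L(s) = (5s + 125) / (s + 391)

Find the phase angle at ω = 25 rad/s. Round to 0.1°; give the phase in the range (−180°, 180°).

Substitute s = j25:
Numerator: 5(j25) + 125 = 125 + j125
Denominator: (j25) + 391 = 391 + j25
|N| = √(125² + 125²) ≈ 176.78, ∠N ≈ 45.00°
|D| = √(391² + 25²) ≈ 391.8, ∠D ≈ 3.66°
∠L = 45.00° − 3.66° = 41.34°

41.3°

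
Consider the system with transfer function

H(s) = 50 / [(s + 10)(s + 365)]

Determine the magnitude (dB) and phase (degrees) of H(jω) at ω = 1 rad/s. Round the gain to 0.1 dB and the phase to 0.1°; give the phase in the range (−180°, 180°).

At s = jω = j1:
pole (s+10): 10 + j1 → |·| = √(10²+1²) = √101 ≈ 10.05, ∠ = arctan(1/10) ≈ 5.71°
pole (s+365): 365 + j1 → |·| = √(365²+1²) = √133226 ≈ 365, ∠ = arctan(1/365) ≈ 0.16°
|H| = 50 / 3668.3 ≈ 0.01363
Gain = 20 log₁₀(0.01363) ≈ -37.31 dB
∠H = 0.00° − 5.87° = -5.87°

-37.3 dB, -5.9°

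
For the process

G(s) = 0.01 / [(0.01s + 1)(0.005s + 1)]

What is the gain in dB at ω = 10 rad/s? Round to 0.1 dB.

-40.1 dB

At ω = 10 rad/s:
pole (1 + j10·0.01) = 1 + j0.1 → |·| ≈ 1.005, ∠ ≈ 5.71°
pole (1 + j10·0.005) = 1 + j0.05 → |·| ≈ 1.0012, ∠ ≈ 2.86°
|G| = 0.01 · 1 / (1.005 · 1.0012) ≈ 0.0099383
Gain = 20 log₁₀(0.0099383) ≈ -40.05 dB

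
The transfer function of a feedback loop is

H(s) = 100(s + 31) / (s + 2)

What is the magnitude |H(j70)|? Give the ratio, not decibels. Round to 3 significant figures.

At s = jω = j70:
zero (s+31): 31 + j70 → |·| = √(31²+70²) = √5861 ≈ 76.557, ∠ = arctan(70/31) ≈ 66.11°
pole (s+2): 2 + j70 → |·| = √(2²+70²) = √4904 ≈ 70.029, ∠ = arctan(70/2) ≈ 88.36°
|H| = 100 · 76.557 / 70.029 ≈ 109.32

109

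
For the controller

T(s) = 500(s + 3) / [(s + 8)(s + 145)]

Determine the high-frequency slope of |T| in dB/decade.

-20 dB/decade

Each pole contributes −20 dB/decade at high frequency; each zero contributes +20 dB/decade.
Net: 1 zero(s) − 2 pole(s) → -20 dB/decade.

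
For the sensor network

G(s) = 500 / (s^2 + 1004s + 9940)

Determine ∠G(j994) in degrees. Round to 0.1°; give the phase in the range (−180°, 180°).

-134.4°

Substitute s = j994:
Numerator: 500 = 500 + j0
Denominator: (j994)^2 + 1004(j994) + 9940 = -978096 + j997976
|N| = √(500² + 0²) ≈ 500, ∠N ≈ 0.00°
|D| = √(978096² + 997976²) ≈ 1.3974e+06, ∠D ≈ 134.42°
∠G = 0.00° − 134.42° = -134.42°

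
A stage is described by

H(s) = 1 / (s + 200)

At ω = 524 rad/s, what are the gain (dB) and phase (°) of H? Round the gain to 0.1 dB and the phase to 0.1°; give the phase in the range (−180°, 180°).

Substitute s = j524:
Numerator: 1 = 1 + j0
Denominator: (j524) + 200 = 200 + j524
|N| = √(1² + 0²) ≈ 1, ∠N ≈ 0.00°
|D| = √(200² + 524²) ≈ 560.87, ∠D ≈ 69.11°
|H| = 1 / 560.87 ≈ 0.0017829
Gain = 20 log₁₀(0.0017829) ≈ -54.98 dB
∠H = 0.00° − 69.11° = -69.11°

-55.0 dB, -69.1°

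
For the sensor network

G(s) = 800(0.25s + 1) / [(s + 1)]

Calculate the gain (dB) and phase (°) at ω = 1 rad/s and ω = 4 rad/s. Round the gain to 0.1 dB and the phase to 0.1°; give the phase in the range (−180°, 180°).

ω = 1: 55.3 dB, -31.0°; ω = 4: 48.8 dB, -31.0°

At ω = 1 rad/s:
zero (1 + j1·0.25) = 1 + j0.25 → |·| ≈ 1.0308, ∠ ≈ 14.04°
pole (1 + j1·1) = 1 + j1 → |·| ≈ 1.4142, ∠ ≈ 45.00°
|G| = 800 · 1.0308 / (1.4142) ≈ 583.11
Gain = 20 log₁₀(583.11) ≈ 55.32 dB
∠G = (14.04°) − (45.00°) = -30.96°

At ω = 4 rad/s:
zero (1 + j4·0.25) = 1 + j1 → |·| ≈ 1.4142, ∠ ≈ 45.00°
pole (1 + j4·1) = 1 + j4 → |·| ≈ 4.1231, ∠ ≈ 75.96°
|G| = 800 · 1.4142 / (4.1231) ≈ 274.4
Gain = 20 log₁₀(274.4) ≈ 48.77 dB
∠G = (45.00°) − (75.96°) = -30.96°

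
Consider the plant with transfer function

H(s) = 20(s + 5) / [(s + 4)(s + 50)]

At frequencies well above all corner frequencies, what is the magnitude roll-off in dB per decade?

-20 dB/decade

Each pole contributes −20 dB/decade at high frequency; each zero contributes +20 dB/decade.
Net: 1 zero(s) − 2 pole(s) → -20 dB/decade.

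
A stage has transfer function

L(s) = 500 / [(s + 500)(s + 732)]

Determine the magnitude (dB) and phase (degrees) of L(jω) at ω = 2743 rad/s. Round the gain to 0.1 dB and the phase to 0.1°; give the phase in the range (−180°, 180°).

-84.0 dB, -154.7°

At s = jω = j2743:
pole (s+500): 500 + j2743 → |·| = √(500²+2743²) = √7774049 ≈ 2788.2, ∠ = arctan(2743/500) ≈ 79.67°
pole (s+732): 732 + j2743 → |·| = √(732²+2743²) = √8059873 ≈ 2839, ∠ = arctan(2743/732) ≈ 75.06°
|L| = 500 / 7.9157e+06 ≈ 6.3166e-05
Gain = 20 log₁₀(6.3166e-05) ≈ -83.99 dB
∠L = 0.00° − 154.73° = -154.73°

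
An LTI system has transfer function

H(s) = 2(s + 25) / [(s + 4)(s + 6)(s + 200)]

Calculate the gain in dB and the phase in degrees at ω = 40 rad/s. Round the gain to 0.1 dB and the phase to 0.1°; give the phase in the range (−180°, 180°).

At s = jω = j40:
zero (s+25): 25 + j40 → |·| = √(25²+40²) = √2225 ≈ 47.17, ∠ = arctan(40/25) ≈ 57.99°
pole (s+4): 4 + j40 → |·| = √(4²+40²) = √1616 ≈ 40.2, ∠ = arctan(40/4) ≈ 84.29°
pole (s+6): 6 + j40 → |·| = √(6²+40²) = √1636 ≈ 40.447, ∠ = arctan(40/6) ≈ 81.47°
pole (s+200): 200 + j40 → |·| = √(200²+40²) = √41600 ≈ 203.96, ∠ = arctan(40/200) ≈ 11.31°
|H| = 2 · 47.17 / 3.3163e+05 ≈ 0.00028447
Gain = 20 log₁₀(0.00028447) ≈ -70.92 dB
∠H = 57.99° − 177.07° = -119.08°

-70.9 dB, -119.1°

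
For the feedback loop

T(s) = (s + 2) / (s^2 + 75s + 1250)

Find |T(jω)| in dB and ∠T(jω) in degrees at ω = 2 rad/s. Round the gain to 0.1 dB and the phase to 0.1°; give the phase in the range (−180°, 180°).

-52.9 dB, 38.1°

Substitute s = j2:
Numerator: (j2) + 2 = 2 + j2
Denominator: (j2)^2 + 75(j2) + 1250 = 1246 + j150
|N| = √(2² + 2²) ≈ 2.8284, ∠N ≈ 45.00°
|D| = √(1246² + 150²) ≈ 1255, ∠D ≈ 6.86°
|T| = 2.8284 / 1255 ≈ 0.0022537
Gain = 20 log₁₀(0.0022537) ≈ -52.94 dB
∠T = 45.00° − 6.86° = 38.14°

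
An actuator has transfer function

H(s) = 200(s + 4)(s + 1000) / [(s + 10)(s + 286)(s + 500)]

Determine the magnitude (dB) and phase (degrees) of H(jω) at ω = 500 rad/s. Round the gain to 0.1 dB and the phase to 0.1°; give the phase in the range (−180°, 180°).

At s = jω = j500:
zero (s+4): 4 + j500 → |·| = √(4²+500²) = √250016 ≈ 500.02, ∠ = arctan(500/4) ≈ 89.54°
zero (s+1000): 1000 + j500 → |·| = √(1000²+500²) = √1250000 ≈ 1118, ∠ = arctan(500/1000) ≈ 26.57°
pole (s+10): 10 + j500 → |·| = √(10²+500²) = √250100 ≈ 500.1, ∠ = arctan(500/10) ≈ 88.85°
pole (s+286): 286 + j500 → |·| = √(286²+500²) = √331796 ≈ 576.02, ∠ = arctan(500/286) ≈ 60.23°
pole (s+500): 500 + j500 → |·| = √(500²+500²) = √500000 ≈ 707.11, ∠ = arctan(500/500) ≈ 45.00°
|H| = 200 · 5.5902e+05 / 2.037e+08 ≈ 0.54887
Gain = 20 log₁₀(0.54887) ≈ -5.21 dB
∠H = 116.11° − 194.08° = -77.97°

-5.2 dB, -78.0°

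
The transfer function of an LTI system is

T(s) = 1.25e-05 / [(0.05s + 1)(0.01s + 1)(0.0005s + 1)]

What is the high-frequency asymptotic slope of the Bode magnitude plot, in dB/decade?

-60 dB/decade

Each pole contributes −20 dB/decade at high frequency; each zero contributes +20 dB/decade.
Net: 0 zero(s) − 3 pole(s) → -60 dB/decade.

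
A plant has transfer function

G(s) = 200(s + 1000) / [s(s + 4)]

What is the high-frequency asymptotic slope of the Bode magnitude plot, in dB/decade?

Each pole contributes −20 dB/decade at high frequency; each zero contributes +20 dB/decade.
Net: 1 zero(s) − 2 pole(s) → -20 dB/decade.

-20 dB/decade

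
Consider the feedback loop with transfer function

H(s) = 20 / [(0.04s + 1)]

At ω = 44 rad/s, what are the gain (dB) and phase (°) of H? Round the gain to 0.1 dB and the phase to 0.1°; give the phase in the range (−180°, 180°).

19.9 dB, -60.4°

At ω = 44 rad/s:
pole (1 + j44·0.04) = 1 + j1.76 → |·| ≈ 2.0243, ∠ ≈ 60.40°
|H| = 20 · 1 / (2.0243) ≈ 9.88
Gain = 20 log₁₀(9.88) ≈ 19.90 dB
∠H = (0°) − (60.40°) = -60.40°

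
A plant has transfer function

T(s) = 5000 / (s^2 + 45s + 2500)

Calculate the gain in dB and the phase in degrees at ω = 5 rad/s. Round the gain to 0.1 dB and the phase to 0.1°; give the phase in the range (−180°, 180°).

At s = jω = j5:
quadratic: (j5)² + 45·j5 + 2500 = 2475 + j225 → |·| ≈ 2485.2, ∠ ≈ 5.19°
|T| = 5000 / 2485.2 ≈ 2.0119
Gain = 20 log₁₀(2.0119) ≈ 6.07 dB
∠T = 0.00° − 5.19° = -5.19°

6.1 dB, -5.2°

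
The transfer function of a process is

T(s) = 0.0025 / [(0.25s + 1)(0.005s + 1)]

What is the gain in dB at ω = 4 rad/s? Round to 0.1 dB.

-55.1 dB

At ω = 4 rad/s:
pole (1 + j4·0.25) = 1 + j1 → |·| ≈ 1.4142, ∠ ≈ 45.00°
pole (1 + j4·0.005) = 1 + j0.02 → |·| ≈ 1.0002, ∠ ≈ 1.15°
|T| = 0.0025 · 1 / (1.4142 · 1.0002) ≈ 0.0017674
Gain = 20 log₁₀(0.0017674) ≈ -55.05 dB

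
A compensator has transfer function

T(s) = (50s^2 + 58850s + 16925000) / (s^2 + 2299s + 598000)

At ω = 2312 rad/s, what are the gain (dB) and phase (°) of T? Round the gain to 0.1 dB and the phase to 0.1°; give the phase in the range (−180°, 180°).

Substitute s = j2312:
Numerator: 50(j2312)^2 + 58850(j2312) + 16925000 = -250342200 + j136061200
Denominator: (j2312)^2 + 2299(j2312) + 598000 = -4747344 + j5315288
|N| = √(250342200² + 136061200²) ≈ 2.8493e+08, ∠N ≈ 151.48°
|D| = √(4747344² + 5315288²) ≈ 7.1267e+06, ∠D ≈ 131.77°
|T| = 2.8493e+08 / 7.1267e+06 ≈ 39.981
Gain = 20 log₁₀(39.981) ≈ 32.04 dB
∠T = 151.48° − 131.77° = 19.71°

32.0 dB, 19.7°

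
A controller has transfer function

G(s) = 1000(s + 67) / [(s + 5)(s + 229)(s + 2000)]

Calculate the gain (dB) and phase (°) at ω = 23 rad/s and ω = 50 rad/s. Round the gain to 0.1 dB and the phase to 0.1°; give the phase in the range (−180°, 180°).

ω = 23: -43.7 dB, -65.2°; ω = 50: -49.0 dB, -61.3°

At s = jω = j23:
zero (s+67): 67 + j23 → |·| = √(67²+23²) = √5018 ≈ 70.838, ∠ = arctan(23/67) ≈ 18.95°
pole (s+5): 5 + j23 → |·| = √(5²+23²) = √554 ≈ 23.537, ∠ = arctan(23/5) ≈ 77.74°
pole (s+229): 229 + j23 → |·| = √(229²+23²) = √52970 ≈ 230.15, ∠ = arctan(23/229) ≈ 5.74°
pole (s+2000): 2000 + j23 → |·| = √(2000²+23²) = √4000529 ≈ 2000.1, ∠ = arctan(23/2000) ≈ 0.66°
|G| = 1000 · 70.838 / 1.0835e+07 ≈ 0.0065379
Gain = 20 log₁₀(0.0065379) ≈ -43.69 dB
∠G = 18.95° − 84.14° = -65.19°

At s = jω = j50:
zero (s+67): 67 + j50 → |·| = √(67²+50²) = √6989 ≈ 83.6, ∠ = arctan(50/67) ≈ 36.73°
pole (s+5): 5 + j50 → |·| = √(5²+50²) = √2525 ≈ 50.249, ∠ = arctan(50/5) ≈ 84.29°
pole (s+229): 229 + j50 → |·| = √(229²+50²) = √54941 ≈ 234.39, ∠ = arctan(50/229) ≈ 12.32°
pole (s+2000): 2000 + j50 → |·| = √(2000²+50²) = √4002500 ≈ 2000.6, ∠ = arctan(50/2000) ≈ 1.43°
|G| = 1000 · 83.6 / 2.3563e+07 ≈ 0.0035479
Gain = 20 log₁₀(0.0035479) ≈ -49.00 dB
∠G = 36.73° − 98.04° = -61.31°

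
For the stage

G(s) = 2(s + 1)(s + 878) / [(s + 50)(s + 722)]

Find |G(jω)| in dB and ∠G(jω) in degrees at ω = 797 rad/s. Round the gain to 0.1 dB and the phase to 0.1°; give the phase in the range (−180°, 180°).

6.9 dB, -2.1°

At s = jω = j797:
zero (s+1): 1 + j797 → |·| = √(1²+797²) = √635210 ≈ 797, ∠ = arctan(797/1) ≈ 89.93°
zero (s+878): 878 + j797 → |·| = √(878²+797²) = √1406093 ≈ 1185.8, ∠ = arctan(797/878) ≈ 42.23°
pole (s+50): 50 + j797 → |·| = √(50²+797²) = √637709 ≈ 798.57, ∠ = arctan(797/50) ≈ 86.41°
pole (s+722): 722 + j797 → |·| = √(722²+797²) = √1156493 ≈ 1075.4, ∠ = arctan(797/722) ≈ 47.83°
|G| = 2 · 9.4508e+05 / 8.5878e+05 ≈ 2.201
Gain = 20 log₁₀(2.201) ≈ 6.85 dB
∠G = 132.16° − 134.24° = -2.08°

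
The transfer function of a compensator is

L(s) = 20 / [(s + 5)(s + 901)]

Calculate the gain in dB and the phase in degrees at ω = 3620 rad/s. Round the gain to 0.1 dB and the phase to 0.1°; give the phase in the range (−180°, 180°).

-116.6 dB, -165.9°

At s = jω = j3620:
pole (s+5): 5 + j3620 → |·| = √(5²+3620²) = √13104425 ≈ 3620, ∠ = arctan(3620/5) ≈ 89.92°
pole (s+901): 901 + j3620 → |·| = √(901²+3620²) = √13916201 ≈ 3730.4, ∠ = arctan(3620/901) ≈ 76.02°
|L| = 20 / 1.3504e+07 ≈ 1.481e-06
Gain = 20 log₁₀(1.481e-06) ≈ -116.59 dB
∠L = 0.00° − 165.94° = -165.94°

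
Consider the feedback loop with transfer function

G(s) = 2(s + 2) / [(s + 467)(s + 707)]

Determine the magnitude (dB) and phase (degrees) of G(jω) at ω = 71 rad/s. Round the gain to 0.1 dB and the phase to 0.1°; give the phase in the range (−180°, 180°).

At s = jω = j71:
zero (s+2): 2 + j71 → |·| = √(2²+71²) = √5045 ≈ 71.028, ∠ = arctan(71/2) ≈ 88.39°
pole (s+467): 467 + j71 → |·| = √(467²+71²) = √223130 ≈ 472.37, ∠ = arctan(71/467) ≈ 8.64°
pole (s+707): 707 + j71 → |·| = √(707²+71²) = √504890 ≈ 710.56, ∠ = arctan(71/707) ≈ 5.73°
|G| = 2 · 71.028 / 3.3565e+05 ≈ 0.00042323
Gain = 20 log₁₀(0.00042323) ≈ -67.47 dB
∠G = 88.39° − 14.37° = 74.02°

-67.5 dB, 74.0°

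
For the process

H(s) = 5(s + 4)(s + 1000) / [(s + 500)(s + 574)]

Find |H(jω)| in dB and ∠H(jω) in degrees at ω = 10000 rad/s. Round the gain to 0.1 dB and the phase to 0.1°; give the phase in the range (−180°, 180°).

14.0 dB, 0.4°

At s = jω = j10000:
zero (s+4): 4 + j10000 → |·| = √(4²+10000²) = √100000016 ≈ 10000, ∠ = arctan(10000/4) ≈ 89.98°
zero (s+1000): 1000 + j10000 → |·| = √(1000²+10000²) = √101000000 ≈ 10050, ∠ = arctan(10000/1000) ≈ 84.29°
pole (s+500): 500 + j10000 → |·| = √(500²+10000²) = √100250000 ≈ 10012, ∠ = arctan(10000/500) ≈ 87.14°
pole (s+574): 574 + j10000 → |·| = √(574²+10000²) = √100329476 ≈ 10016, ∠ = arctan(10000/574) ≈ 86.71°
|H| = 5 · 1.005e+08 / 1.0028e+08 ≈ 5.011
Gain = 20 log₁₀(5.011) ≈ 14.00 dB
∠H = 174.27° − 173.85° = 0.42°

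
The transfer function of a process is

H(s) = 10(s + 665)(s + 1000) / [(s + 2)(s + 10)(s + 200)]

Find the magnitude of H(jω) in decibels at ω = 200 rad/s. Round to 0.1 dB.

-4.1 dB

At s = jω = j200:
zero (s+665): 665 + j200 → |·| = √(665²+200²) = √482225 ≈ 694.42, ∠ = arctan(200/665) ≈ 16.74°
zero (s+1000): 1000 + j200 → |·| = √(1000²+200²) = √1040000 ≈ 1019.8, ∠ = arctan(200/1000) ≈ 11.31°
pole (s+2): 2 + j200 → |·| = √(2²+200²) = √40004 ≈ 200.01, ∠ = arctan(200/2) ≈ 89.43°
pole (s+10): 10 + j200 → |·| = √(10²+200²) = √40100 ≈ 200.25, ∠ = arctan(200/10) ≈ 87.14°
pole (s+200): 200 + j200 → |·| = √(200²+200²) = √80000 ≈ 282.84, ∠ = arctan(200/200) ≈ 45.00°
|H| = 10 · 7.0817e+05 / 1.1328e+07 ≈ 0.62515
Gain = 20 log₁₀(0.62515) ≈ -4.08 dB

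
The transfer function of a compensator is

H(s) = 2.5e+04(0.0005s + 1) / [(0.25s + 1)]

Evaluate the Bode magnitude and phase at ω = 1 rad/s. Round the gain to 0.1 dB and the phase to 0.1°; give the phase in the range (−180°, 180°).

At ω = 1 rad/s:
zero (1 + j1·0.0005) = 1 + j0.0005 → |·| ≈ 1, ∠ ≈ 0.03°
pole (1 + j1·0.25) = 1 + j0.25 → |·| ≈ 1.0308, ∠ ≈ 14.04°
|H| = 2.5e+04 · 1 / (1.0308) ≈ 24253
Gain = 20 log₁₀(24253) ≈ 87.70 dB
∠H = (0.03°) − (14.04°) = -14.01°

87.7 dB, -14.0°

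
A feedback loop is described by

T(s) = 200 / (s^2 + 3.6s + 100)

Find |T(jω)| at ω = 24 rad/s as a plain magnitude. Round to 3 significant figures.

0.413

At s = jω = j24:
quadratic: (j24)² + 3.6·j24 + 100 = -476 + j86.4 → |·| ≈ 483.78, ∠ ≈ 169.71°
|T| = 200 / 483.78 ≈ 0.41341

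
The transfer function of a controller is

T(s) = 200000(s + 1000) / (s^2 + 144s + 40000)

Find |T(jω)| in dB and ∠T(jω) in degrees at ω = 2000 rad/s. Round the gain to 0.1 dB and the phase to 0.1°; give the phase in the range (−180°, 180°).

At s = jω = j2000:
zero (s+1000): 1000 + j2000 → |·| = √(1000²+2000²) = √5000000 ≈ 2236.1, ∠ = arctan(2000/1000) ≈ 63.43°
quadratic: (j2000)² + 144·j2000 + 40000 = -3960000 + j288000 → |·| ≈ 3.9705e+06, ∠ ≈ 175.84°
|T| = 200000 · 2236.1 / 3.9705e+06 ≈ 112.64
Gain = 20 log₁₀(112.64) ≈ 41.03 dB
∠T = 63.43° − 175.84° = -112.41°

41.0 dB, -112.4°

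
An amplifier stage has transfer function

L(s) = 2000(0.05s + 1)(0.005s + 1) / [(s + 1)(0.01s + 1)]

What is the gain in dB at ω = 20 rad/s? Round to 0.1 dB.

At ω = 20 rad/s:
zero (1 + j20·0.05) = 1 + j1 → |·| ≈ 1.4142, ∠ ≈ 45.00°
zero (1 + j20·0.005) = 1 + j0.1 → |·| ≈ 1.005, ∠ ≈ 5.71°
pole (1 + j20·1) = 1 + j20 → |·| ≈ 20.025, ∠ ≈ 87.14°
pole (1 + j20·0.01) = 1 + j0.2 → |·| ≈ 1.0198, ∠ ≈ 11.31°
|L| = 2000 · 1.4142 · 1.005 / (20.025 · 1.0198) ≈ 139.19
Gain = 20 log₁₀(139.19) ≈ 42.87 dB

42.9 dB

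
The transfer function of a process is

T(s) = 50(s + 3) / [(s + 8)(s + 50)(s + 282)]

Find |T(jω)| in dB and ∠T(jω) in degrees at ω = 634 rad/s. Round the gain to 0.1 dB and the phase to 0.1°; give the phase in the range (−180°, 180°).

-78.9 dB, -151.1°

At s = jω = j634:
zero (s+3): 3 + j634 → |·| = √(3²+634²) = √401965 ≈ 634.01, ∠ = arctan(634/3) ≈ 89.73°
pole (s+8): 8 + j634 → |·| = √(8²+634²) = √402020 ≈ 634.05, ∠ = arctan(634/8) ≈ 89.28°
pole (s+50): 50 + j634 → |·| = √(50²+634²) = √404456 ≈ 635.97, ∠ = arctan(634/50) ≈ 85.49°
pole (s+282): 282 + j634 → |·| = √(282²+634²) = √481480 ≈ 693.89, ∠ = arctan(634/282) ≈ 66.02°
|T| = 50 · 634.01 / 2.798e+08 ≈ 0.0001133
Gain = 20 log₁₀(0.0001133) ≈ -78.92 dB
∠T = 89.73° − 240.79° = -151.06°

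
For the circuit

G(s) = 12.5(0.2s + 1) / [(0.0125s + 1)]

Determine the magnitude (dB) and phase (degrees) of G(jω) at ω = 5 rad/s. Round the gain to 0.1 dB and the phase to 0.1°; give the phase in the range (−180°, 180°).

24.9 dB, 41.4°

At ω = 5 rad/s:
zero (1 + j5·0.2) = 1 + j1 → |·| ≈ 1.4142, ∠ ≈ 45.00°
pole (1 + j5·0.0125) = 1 + j0.0625 → |·| ≈ 1.002, ∠ ≈ 3.58°
|G| = 12.5 · 1.4142 / (1.002) ≈ 17.642
Gain = 20 log₁₀(17.642) ≈ 24.93 dB
∠G = (45.00°) − (3.58°) = 41.42°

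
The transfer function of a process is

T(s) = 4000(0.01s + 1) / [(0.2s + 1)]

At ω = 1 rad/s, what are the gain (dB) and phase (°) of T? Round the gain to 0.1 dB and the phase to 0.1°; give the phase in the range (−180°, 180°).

71.9 dB, -10.7°

At ω = 1 rad/s:
zero (1 + j1·0.01) = 1 + j0.01 → |·| ≈ 1, ∠ ≈ 0.57°
pole (1 + j1·0.2) = 1 + j0.2 → |·| ≈ 1.0198, ∠ ≈ 11.31°
|T| = 4000 · 1 / (1.0198) ≈ 3922.3
Gain = 20 log₁₀(3922.3) ≈ 71.87 dB
∠T = (0.57°) − (11.31°) = -10.74°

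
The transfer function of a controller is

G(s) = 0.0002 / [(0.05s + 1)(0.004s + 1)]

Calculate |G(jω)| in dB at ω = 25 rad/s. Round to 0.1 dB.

-78.1 dB

At ω = 25 rad/s:
pole (1 + j25·0.05) = 1 + j1.25 → |·| ≈ 1.6008, ∠ ≈ 51.34°
pole (1 + j25·0.004) = 1 + j0.1 → |·| ≈ 1.005, ∠ ≈ 5.71°
|G| = 0.0002 · 1 / (1.6008 · 1.005) ≈ 0.00012432
Gain = 20 log₁₀(0.00012432) ≈ -78.11 dB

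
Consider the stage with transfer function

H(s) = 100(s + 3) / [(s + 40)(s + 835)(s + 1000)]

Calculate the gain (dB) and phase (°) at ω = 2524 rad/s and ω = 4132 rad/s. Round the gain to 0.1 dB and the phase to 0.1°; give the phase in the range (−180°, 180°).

ω = 2524: -97.2 dB, -139.2°; ω = 4132: -105.1 dB, -154.5°

At s = jω = j2524:
zero (s+3): 3 + j2524 → |·| = √(3²+2524²) = √6370585 ≈ 2524, ∠ = arctan(2524/3) ≈ 89.93°
pole (s+40): 40 + j2524 → |·| = √(40²+2524²) = √6372176 ≈ 2524.3, ∠ = arctan(2524/40) ≈ 89.09°
pole (s+835): 835 + j2524 → |·| = √(835²+2524²) = √7067801 ≈ 2658.5, ∠ = arctan(2524/835) ≈ 71.69°
pole (s+1000): 1000 + j2524 → |·| = √(1000²+2524²) = √7370576 ≈ 2714.9, ∠ = arctan(2524/1000) ≈ 68.39°
|H| = 100 · 2524 / 1.8219e+10 ≈ 1.3854e-05
Gain = 20 log₁₀(1.3854e-05) ≈ -97.17 dB
∠H = 89.93° − 229.17° = -139.24°

At s = jω = j4132:
zero (s+3): 3 + j4132 → |·| = √(3²+4132²) = √17073433 ≈ 4132, ∠ = arctan(4132/3) ≈ 89.96°
pole (s+40): 40 + j4132 → |·| = √(40²+4132²) = √17075024 ≈ 4132.2, ∠ = arctan(4132/40) ≈ 89.45°
pole (s+835): 835 + j4132 → |·| = √(835²+4132²) = √17770649 ≈ 4215.5, ∠ = arctan(4132/835) ≈ 78.58°
pole (s+1000): 1000 + j4132 → |·| = √(1000²+4132²) = √18073424 ≈ 4251.3, ∠ = arctan(4132/1000) ≈ 76.40°
|H| = 100 · 4132 / 7.4055e+10 ≈ 5.5796e-06
Gain = 20 log₁₀(5.5796e-06) ≈ -105.07 dB
∠H = 89.96° − 244.43° = -154.47°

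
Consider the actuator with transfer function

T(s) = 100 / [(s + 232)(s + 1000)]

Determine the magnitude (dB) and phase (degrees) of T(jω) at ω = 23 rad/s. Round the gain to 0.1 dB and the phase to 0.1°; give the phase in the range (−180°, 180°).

At s = jω = j23:
pole (s+232): 232 + j23 → |·| = √(232²+23²) = √54353 ≈ 233.14, ∠ = arctan(23/232) ≈ 5.66°
pole (s+1000): 1000 + j23 → |·| = √(1000²+23²) = √1000529 ≈ 1000.3, ∠ = arctan(23/1000) ≈ 1.32°
|T| = 100 / 2.3321e+05 ≈ 0.0004288
Gain = 20 log₁₀(0.0004288) ≈ -67.35 dB
∠T = 0.00° − 6.98° = -6.98°

-67.4 dB, -7.0°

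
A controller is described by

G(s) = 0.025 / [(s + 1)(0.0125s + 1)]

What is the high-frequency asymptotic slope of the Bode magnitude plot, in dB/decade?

-40 dB/decade

Each pole contributes −20 dB/decade at high frequency; each zero contributes +20 dB/decade.
Net: 0 zero(s) − 2 pole(s) → -40 dB/decade.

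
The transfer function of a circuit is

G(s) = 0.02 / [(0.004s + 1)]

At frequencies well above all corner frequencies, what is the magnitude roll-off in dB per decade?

-20 dB/decade

Each pole contributes −20 dB/decade at high frequency; each zero contributes +20 dB/decade.
Net: 0 zero(s) − 1 pole(s) → -20 dB/decade.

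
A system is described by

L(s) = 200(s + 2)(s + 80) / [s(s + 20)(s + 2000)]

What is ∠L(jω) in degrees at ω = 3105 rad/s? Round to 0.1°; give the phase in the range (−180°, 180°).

-58.4°

At s = jω = j3105:
zero (s+2): 2 + j3105 → |·| = √(2²+3105²) = √9641029 ≈ 3105, ∠ = arctan(3105/2) ≈ 89.96°
zero (s+80): 80 + j3105 → |·| = √(80²+3105²) = √9647425 ≈ 3106, ∠ = arctan(3105/80) ≈ 88.52°
pole (s+20): 20 + j3105 → |·| = √(20²+3105²) = √9641425 ≈ 3105.1, ∠ = arctan(3105/20) ≈ 89.63°
pole (s+2000): 2000 + j3105 → |·| = √(2000²+3105²) = √13641025 ≈ 3693.4, ∠ = arctan(3105/2000) ≈ 57.21°
pole at origin: |s| = 3105, ∠ = 90.00° (in denominator)
∠L = 178.48° − 236.84° = -58.36°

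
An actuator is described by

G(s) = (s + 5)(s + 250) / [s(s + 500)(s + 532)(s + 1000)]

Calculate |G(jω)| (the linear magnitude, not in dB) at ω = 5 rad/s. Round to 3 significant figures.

1.33e-06

At s = jω = j5:
zero (s+5): 5 + j5 → |·| = √(5²+5²) = √50 ≈ 7.0711, ∠ = arctan(5/5) ≈ 45.00°
zero (s+250): 250 + j5 → |·| = √(250²+5²) = √62525 ≈ 250.05, ∠ = arctan(5/250) ≈ 1.15°
pole (s+500): 500 + j5 → |·| = √(500²+5²) = √250025 ≈ 500.02, ∠ = arctan(5/500) ≈ 0.57°
pole (s+532): 532 + j5 → |·| = √(532²+5²) = √283049 ≈ 532.02, ∠ = arctan(5/532) ≈ 0.54°
pole (s+1000): 1000 + j5 → |·| = √(1000²+5²) = √1000025 ≈ 1000, ∠ = arctan(5/1000) ≈ 0.29°
pole at origin: |s| = 5, ∠ = 90.00° (in denominator)
|G| = 1 · 1768.1 / 1.3301e+09 ≈ 1.3293e-06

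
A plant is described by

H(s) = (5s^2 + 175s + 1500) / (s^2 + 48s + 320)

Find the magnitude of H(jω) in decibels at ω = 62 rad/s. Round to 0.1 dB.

Substitute s = j62:
Numerator: 5(j62)^2 + 175(j62) + 1500 = -17720 + j10850
Denominator: (j62)^2 + 48(j62) + 320 = -3524 + j2976
|N| = √(17720² + 10850²) ≈ 20778, ∠N ≈ 148.52°
|D| = √(3524² + 2976²) ≈ 4612.5, ∠D ≈ 139.82°
|H| = 20778 / 4612.5 ≈ 4.5047
Gain = 20 log₁₀(4.5047) ≈ 13.07 dB

13.1 dB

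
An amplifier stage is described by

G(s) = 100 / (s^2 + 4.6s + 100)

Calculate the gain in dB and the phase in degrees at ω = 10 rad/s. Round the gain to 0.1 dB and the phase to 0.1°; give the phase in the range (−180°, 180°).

At s = jω = j10:
quadratic: (j10)² + 4.6·j10 + 100 = 0 + j46 → |·| ≈ 46, ∠ ≈ 90.00°
|G| = 100 / 46 ≈ 2.1739
Gain = 20 log₁₀(2.1739) ≈ 6.74 dB
∠G = 0.00° − 90.00° = -90.00°

6.7 dB, -90.0°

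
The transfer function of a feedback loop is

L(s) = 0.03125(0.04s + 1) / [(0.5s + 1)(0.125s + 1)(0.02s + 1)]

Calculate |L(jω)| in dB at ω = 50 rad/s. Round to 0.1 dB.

-70.1 dB

At ω = 50 rad/s:
zero (1 + j50·0.04) = 1 + j2 → |·| ≈ 2.2361, ∠ ≈ 63.43°
pole (1 + j50·0.5) = 1 + j25 → |·| ≈ 25.02, ∠ ≈ 87.71°
pole (1 + j50·0.125) = 1 + j6.25 → |·| ≈ 6.3295, ∠ ≈ 80.91°
pole (1 + j50·0.02) = 1 + j1 → |·| ≈ 1.4142, ∠ ≈ 45.00°
|L| = 0.03125 · 2.2361 / (25.02 · 6.3295 · 1.4142) ≈ 0.00031201
Gain = 20 log₁₀(0.00031201) ≈ -70.12 dB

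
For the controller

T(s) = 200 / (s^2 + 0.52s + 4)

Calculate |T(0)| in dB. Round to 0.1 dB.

T(0) = 200 / 4 = 50
20 log₁₀(50) ≈ 33.98 dB

34.0 dB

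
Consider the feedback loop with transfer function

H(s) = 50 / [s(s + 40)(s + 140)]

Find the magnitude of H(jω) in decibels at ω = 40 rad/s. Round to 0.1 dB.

-76.4 dB

At s = jω = j40:
pole (s+40): 40 + j40 → |·| = √(40²+40²) = √3200 ≈ 56.569, ∠ = arctan(40/40) ≈ 45.00°
pole (s+140): 140 + j40 → |·| = √(140²+40²) = √21200 ≈ 145.6, ∠ = arctan(40/140) ≈ 15.95°
pole at origin: |s| = 40, ∠ = 90.00° (in denominator)
|H| = 50 / 3.2946e+05 ≈ 0.00015176
Gain = 20 log₁₀(0.00015176) ≈ -76.38 dB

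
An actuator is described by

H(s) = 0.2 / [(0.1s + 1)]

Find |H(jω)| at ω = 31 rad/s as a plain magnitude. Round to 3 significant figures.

At ω = 31 rad/s:
pole (1 + j31·0.1) = 1 + j3.1 → |·| ≈ 3.2573, ∠ ≈ 72.12°
|H| = 0.2 · 1 / (3.2573) ≈ 0.061401

0.0614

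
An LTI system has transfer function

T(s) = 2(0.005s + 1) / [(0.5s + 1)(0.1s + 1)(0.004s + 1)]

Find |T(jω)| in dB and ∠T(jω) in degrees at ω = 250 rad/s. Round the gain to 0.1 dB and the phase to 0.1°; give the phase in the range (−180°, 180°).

-62.8 dB, -170.9°

At ω = 250 rad/s:
zero (1 + j250·0.005) = 1 + j1.25 → |·| ≈ 1.6008, ∠ ≈ 51.34°
pole (1 + j250·0.5) = 1 + j125 → |·| ≈ 125, ∠ ≈ 89.54°
pole (1 + j250·0.1) = 1 + j25 → |·| ≈ 25.02, ∠ ≈ 87.71°
pole (1 + j250·0.004) = 1 + j1 → |·| ≈ 1.4142, ∠ ≈ 45.00°
|T| = 2 · 1.6008 / (125 · 25.02 · 1.4142) ≈ 0.00072387
Gain = 20 log₁₀(0.00072387) ≈ -62.81 dB
∠T = (51.34°) − (89.54° + 87.71° + 45.00°) = -170.91°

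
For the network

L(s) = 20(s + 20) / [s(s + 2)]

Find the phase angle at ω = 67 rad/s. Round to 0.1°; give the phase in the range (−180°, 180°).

-104.9°

At s = jω = j67:
zero (s+20): 20 + j67 → |·| = √(20²+67²) = √4889 ≈ 69.921, ∠ = arctan(67/20) ≈ 73.38°
pole (s+2): 2 + j67 → |·| = √(2²+67²) = √4493 ≈ 67.03, ∠ = arctan(67/2) ≈ 88.29°
pole at origin: |s| = 67, ∠ = 90.00° (in denominator)
∠L = 73.38° − 178.29° = -104.91°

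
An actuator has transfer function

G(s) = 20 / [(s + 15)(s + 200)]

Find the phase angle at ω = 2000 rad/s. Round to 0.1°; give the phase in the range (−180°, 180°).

-173.9°

At s = jω = j2000:
pole (s+15): 15 + j2000 → |·| = √(15²+2000²) = √4000225 ≈ 2000.1, ∠ = arctan(2000/15) ≈ 89.57°
pole (s+200): 200 + j2000 → |·| = √(200²+2000²) = √4040000 ≈ 2010, ∠ = arctan(2000/200) ≈ 84.29°
∠G = 0.00° − 173.86° = -173.86°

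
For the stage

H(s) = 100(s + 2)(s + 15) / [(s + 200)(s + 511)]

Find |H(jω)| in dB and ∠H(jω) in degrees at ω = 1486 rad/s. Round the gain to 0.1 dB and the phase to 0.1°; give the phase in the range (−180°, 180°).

At s = jω = j1486:
zero (s+2): 2 + j1486 → |·| = √(2²+1486²) = √2208200 ≈ 1486, ∠ = arctan(1486/2) ≈ 89.92°
zero (s+15): 15 + j1486 → |·| = √(15²+1486²) = √2208421 ≈ 1486.1, ∠ = arctan(1486/15) ≈ 89.42°
pole (s+200): 200 + j1486 → |·| = √(200²+1486²) = √2248196 ≈ 1499.4, ∠ = arctan(1486/200) ≈ 82.33°
pole (s+511): 511 + j1486 → |·| = √(511²+1486²) = √2469317 ≈ 1571.4, ∠ = arctan(1486/511) ≈ 71.02°
|H| = 100 · 2.2083e+06 / 2.3562e+06 ≈ 93.723
Gain = 20 log₁₀(93.723) ≈ 39.44 dB
∠H = 179.34° − 153.35° = 25.99°

39.4 dB, 26.0°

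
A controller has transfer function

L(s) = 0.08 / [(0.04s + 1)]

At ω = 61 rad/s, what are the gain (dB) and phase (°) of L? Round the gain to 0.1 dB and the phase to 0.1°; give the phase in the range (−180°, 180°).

-30.4 dB, -67.7°

At ω = 61 rad/s:
pole (1 + j61·0.04) = 1 + j2.44 → |·| ≈ 2.637, ∠ ≈ 67.71°
|L| = 0.08 · 1 / (2.637) ≈ 0.030338
Gain = 20 log₁₀(0.030338) ≈ -30.36 dB
∠L = (0°) − (67.71°) = -67.71°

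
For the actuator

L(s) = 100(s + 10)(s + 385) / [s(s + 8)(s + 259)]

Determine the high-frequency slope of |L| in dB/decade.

-20 dB/decade

Each pole contributes −20 dB/decade at high frequency; each zero contributes +20 dB/decade.
Net: 2 zero(s) − 3 pole(s) → -20 dB/decade.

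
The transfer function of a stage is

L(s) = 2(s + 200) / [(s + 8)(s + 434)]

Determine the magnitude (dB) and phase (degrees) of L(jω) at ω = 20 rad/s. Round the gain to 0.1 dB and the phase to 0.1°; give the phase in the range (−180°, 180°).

-27.3 dB, -65.1°

At s = jω = j20:
zero (s+200): 200 + j20 → |·| = √(200²+20²) = √40400 ≈ 201, ∠ = arctan(20/200) ≈ 5.71°
pole (s+8): 8 + j20 → |·| = √(8²+20²) = √464 ≈ 21.541, ∠ = arctan(20/8) ≈ 68.20°
pole (s+434): 434 + j20 → |·| = √(434²+20²) = √188756 ≈ 434.46, ∠ = arctan(20/434) ≈ 2.64°
|L| = 2 · 201 / 9358.7 ≈ 0.042955
Gain = 20 log₁₀(0.042955) ≈ -27.34 dB
∠L = 5.71° − 70.84° = -65.13°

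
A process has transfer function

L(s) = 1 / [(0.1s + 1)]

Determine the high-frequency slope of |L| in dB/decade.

-20 dB/decade

Each pole contributes −20 dB/decade at high frequency; each zero contributes +20 dB/decade.
Net: 0 zero(s) − 1 pole(s) → -20 dB/decade.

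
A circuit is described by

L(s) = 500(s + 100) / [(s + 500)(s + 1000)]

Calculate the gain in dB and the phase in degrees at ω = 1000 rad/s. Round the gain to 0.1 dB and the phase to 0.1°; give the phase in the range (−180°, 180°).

At s = jω = j1000:
zero (s+100): 100 + j1000 → |·| = √(100²+1000²) = √1010000 ≈ 1005, ∠ = arctan(1000/100) ≈ 84.29°
pole (s+500): 500 + j1000 → |·| = √(500²+1000²) = √1250000 ≈ 1118, ∠ = arctan(1000/500) ≈ 63.43°
pole (s+1000): 1000 + j1000 → |·| = √(1000²+1000²) = √2000000 ≈ 1414.2, ∠ = arctan(1000/1000) ≈ 45.00°
|L| = 500 · 1005 / 1.5811e+06 ≈ 0.31782
Gain = 20 log₁₀(0.31782) ≈ -9.96 dB
∠L = 84.29° − 108.43° = -24.14°

-10.0 dB, -24.1°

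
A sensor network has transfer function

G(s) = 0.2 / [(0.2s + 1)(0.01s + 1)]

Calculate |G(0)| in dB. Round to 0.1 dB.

G(0) = 0.2 · 1 / 1 = 0.2
20 log₁₀(0.2) ≈ -13.98 dB

-14.0 dB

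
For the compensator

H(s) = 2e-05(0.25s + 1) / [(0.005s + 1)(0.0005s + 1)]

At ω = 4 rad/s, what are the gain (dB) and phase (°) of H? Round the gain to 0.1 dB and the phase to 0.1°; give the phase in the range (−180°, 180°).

At ω = 4 rad/s:
zero (1 + j4·0.25) = 1 + j1 → |·| ≈ 1.4142, ∠ ≈ 45.00°
pole (1 + j4·0.005) = 1 + j0.02 → |·| ≈ 1.0002, ∠ ≈ 1.15°
pole (1 + j4·0.0005) = 1 + j0.002 → |·| ≈ 1, ∠ ≈ 0.11°
|H| = 2e-05 · 1.4142 / (1.0002 · 1) ≈ 2.8278e-05
Gain = 20 log₁₀(2.8278e-05) ≈ -90.97 dB
∠H = (45.00°) − (1.15° + 0.11°) = 43.74°

-91.0 dB, 43.7°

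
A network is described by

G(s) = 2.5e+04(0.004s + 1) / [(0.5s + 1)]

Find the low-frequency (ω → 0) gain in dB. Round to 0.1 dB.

G(0) = 2.5e+04 · 1 / 1 = 25000
20 log₁₀(25000) ≈ 87.96 dB

88.0 dB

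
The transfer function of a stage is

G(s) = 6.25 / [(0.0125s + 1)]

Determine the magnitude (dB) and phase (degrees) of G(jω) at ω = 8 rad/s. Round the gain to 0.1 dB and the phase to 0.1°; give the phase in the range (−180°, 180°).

At ω = 8 rad/s:
pole (1 + j8·0.0125) = 1 + j0.1 → |·| ≈ 1.005, ∠ ≈ 5.71°
|G| = 6.25 · 1 / (1.005) ≈ 6.2189
Gain = 20 log₁₀(6.2189) ≈ 15.87 dB
∠G = (0°) − (5.71°) = -5.71°

15.9 dB, -5.7°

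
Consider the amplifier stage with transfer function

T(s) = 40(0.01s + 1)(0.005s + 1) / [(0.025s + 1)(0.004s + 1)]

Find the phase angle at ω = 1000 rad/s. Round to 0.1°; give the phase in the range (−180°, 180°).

At ω = 1000 rad/s:
zero (1 + j1000·0.01) = 1 + j10 → |·| ≈ 10.05, ∠ ≈ 84.29°
zero (1 + j1000·0.005) = 1 + j5 → |·| ≈ 5.099, ∠ ≈ 78.69°
pole (1 + j1000·0.025) = 1 + j25 → |·| ≈ 25.02, ∠ ≈ 87.71°
pole (1 + j1000·0.004) = 1 + j4 → |·| ≈ 4.1231, ∠ ≈ 75.96°
∠T = (84.29° + 78.69°) − (87.71° + 75.96°) = -0.69°

-0.7°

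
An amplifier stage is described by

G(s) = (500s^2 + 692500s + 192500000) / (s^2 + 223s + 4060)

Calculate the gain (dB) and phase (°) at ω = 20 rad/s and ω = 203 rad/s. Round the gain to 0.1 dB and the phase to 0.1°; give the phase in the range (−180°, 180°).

ω = 20: 90.5 dB, -46.5°; ω = 203: 71.6 dB, -90.1°

Substitute s = j20:
Numerator: 500(j20)^2 + 692500(j20) + 192500000 = 192300000 + j13850000
Denominator: (j20)^2 + 223(j20) + 4060 = 3660 + j4460
|N| = √(192300000² + 13850000²) ≈ 1.928e+08, ∠N ≈ 4.12°
|D| = √(3660² + 4460²) ≈ 5769.5, ∠D ≈ 50.63°
|G| = 1.928e+08 / 5769.5 ≈ 33417
Gain = 20 log₁₀(33417) ≈ 90.48 dB
∠G = 4.12° − 50.63° = -46.51°

Substitute s = j203:
Numerator: 500(j203)^2 + 692500(j203) + 192500000 = 171895500 + j140577500
Denominator: (j203)^2 + 223(j203) + 4060 = -37149 + j45269
|N| = √(171895500² + 140577500²) ≈ 2.2206e+08, ∠N ≈ 39.28°
|D| = √(37149² + 45269²) ≈ 58560, ∠D ≈ 129.37°
|G| = 2.2206e+08 / 58560 ≈ 3792
Gain = 20 log₁₀(3792) ≈ 71.58 dB
∠G = 39.28° − 129.37° = -90.09°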